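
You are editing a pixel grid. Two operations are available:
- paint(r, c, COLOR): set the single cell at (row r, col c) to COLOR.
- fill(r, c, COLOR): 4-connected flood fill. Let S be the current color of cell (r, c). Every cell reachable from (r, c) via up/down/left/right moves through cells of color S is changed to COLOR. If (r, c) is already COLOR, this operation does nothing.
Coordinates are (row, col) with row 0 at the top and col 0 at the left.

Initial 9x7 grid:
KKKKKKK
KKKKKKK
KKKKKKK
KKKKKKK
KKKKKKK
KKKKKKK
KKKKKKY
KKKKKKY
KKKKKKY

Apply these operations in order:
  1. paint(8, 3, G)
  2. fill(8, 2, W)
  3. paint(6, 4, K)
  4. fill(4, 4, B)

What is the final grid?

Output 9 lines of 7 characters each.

Answer: BBBBBBB
BBBBBBB
BBBBBBB
BBBBBBB
BBBBBBB
BBBBBBB
BBBBKBY
BBBBBBY
BBBGBBY

Derivation:
After op 1 paint(8,3,G):
KKKKKKK
KKKKKKK
KKKKKKK
KKKKKKK
KKKKKKK
KKKKKKK
KKKKKKY
KKKKKKY
KKKGKKY
After op 2 fill(8,2,W) [59 cells changed]:
WWWWWWW
WWWWWWW
WWWWWWW
WWWWWWW
WWWWWWW
WWWWWWW
WWWWWWY
WWWWWWY
WWWGWWY
After op 3 paint(6,4,K):
WWWWWWW
WWWWWWW
WWWWWWW
WWWWWWW
WWWWWWW
WWWWWWW
WWWWKWY
WWWWWWY
WWWGWWY
After op 4 fill(4,4,B) [58 cells changed]:
BBBBBBB
BBBBBBB
BBBBBBB
BBBBBBB
BBBBBBB
BBBBBBB
BBBBKBY
BBBBBBY
BBBGBBY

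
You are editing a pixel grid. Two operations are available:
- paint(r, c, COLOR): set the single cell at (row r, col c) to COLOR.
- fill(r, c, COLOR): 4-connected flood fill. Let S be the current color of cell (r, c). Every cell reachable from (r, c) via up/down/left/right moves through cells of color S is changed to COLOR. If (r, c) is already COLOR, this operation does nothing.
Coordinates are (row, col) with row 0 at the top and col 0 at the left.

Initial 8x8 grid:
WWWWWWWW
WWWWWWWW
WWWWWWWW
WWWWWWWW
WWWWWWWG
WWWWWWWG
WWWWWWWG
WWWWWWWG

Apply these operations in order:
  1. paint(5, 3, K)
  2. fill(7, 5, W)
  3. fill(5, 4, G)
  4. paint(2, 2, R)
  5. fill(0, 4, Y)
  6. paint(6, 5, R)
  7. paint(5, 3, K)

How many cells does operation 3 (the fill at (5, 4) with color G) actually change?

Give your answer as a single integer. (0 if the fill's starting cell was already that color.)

Answer: 59

Derivation:
After op 1 paint(5,3,K):
WWWWWWWW
WWWWWWWW
WWWWWWWW
WWWWWWWW
WWWWWWWG
WWWKWWWG
WWWWWWWG
WWWWWWWG
After op 2 fill(7,5,W) [0 cells changed]:
WWWWWWWW
WWWWWWWW
WWWWWWWW
WWWWWWWW
WWWWWWWG
WWWKWWWG
WWWWWWWG
WWWWWWWG
After op 3 fill(5,4,G) [59 cells changed]:
GGGGGGGG
GGGGGGGG
GGGGGGGG
GGGGGGGG
GGGGGGGG
GGGKGGGG
GGGGGGGG
GGGGGGGG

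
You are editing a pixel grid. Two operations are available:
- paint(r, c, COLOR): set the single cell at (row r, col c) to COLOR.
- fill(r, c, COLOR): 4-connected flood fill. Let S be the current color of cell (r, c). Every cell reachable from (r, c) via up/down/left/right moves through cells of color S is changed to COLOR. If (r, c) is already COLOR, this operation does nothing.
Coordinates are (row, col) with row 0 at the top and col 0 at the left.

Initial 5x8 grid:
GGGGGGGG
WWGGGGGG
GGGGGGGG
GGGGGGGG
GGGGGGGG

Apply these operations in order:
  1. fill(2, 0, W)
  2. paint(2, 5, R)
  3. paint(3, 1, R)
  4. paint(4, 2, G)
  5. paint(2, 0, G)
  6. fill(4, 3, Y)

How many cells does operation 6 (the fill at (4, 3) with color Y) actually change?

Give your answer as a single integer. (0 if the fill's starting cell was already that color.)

After op 1 fill(2,0,W) [38 cells changed]:
WWWWWWWW
WWWWWWWW
WWWWWWWW
WWWWWWWW
WWWWWWWW
After op 2 paint(2,5,R):
WWWWWWWW
WWWWWWWW
WWWWWRWW
WWWWWWWW
WWWWWWWW
After op 3 paint(3,1,R):
WWWWWWWW
WWWWWWWW
WWWWWRWW
WRWWWWWW
WWWWWWWW
After op 4 paint(4,2,G):
WWWWWWWW
WWWWWWWW
WWWWWRWW
WRWWWWWW
WWGWWWWW
After op 5 paint(2,0,G):
WWWWWWWW
WWWWWWWW
GWWWWRWW
WRWWWWWW
WWGWWWWW
After op 6 fill(4,3,Y) [33 cells changed]:
YYYYYYYY
YYYYYYYY
GYYYYRYY
WRYYYYYY
WWGYYYYY

Answer: 33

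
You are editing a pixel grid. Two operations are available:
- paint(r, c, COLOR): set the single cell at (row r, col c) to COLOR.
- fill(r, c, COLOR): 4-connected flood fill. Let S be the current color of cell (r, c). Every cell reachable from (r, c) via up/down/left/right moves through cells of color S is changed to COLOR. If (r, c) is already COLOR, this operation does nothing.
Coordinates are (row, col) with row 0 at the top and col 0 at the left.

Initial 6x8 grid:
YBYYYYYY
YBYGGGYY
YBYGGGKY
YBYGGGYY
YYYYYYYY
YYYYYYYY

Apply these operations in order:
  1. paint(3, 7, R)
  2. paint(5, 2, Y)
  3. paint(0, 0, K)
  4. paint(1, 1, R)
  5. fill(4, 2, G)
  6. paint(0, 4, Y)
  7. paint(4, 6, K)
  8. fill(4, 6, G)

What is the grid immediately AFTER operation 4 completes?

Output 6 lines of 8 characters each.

After op 1 paint(3,7,R):
YBYYYYYY
YBYGGGYY
YBYGGGKY
YBYGGGYR
YYYYYYYY
YYYYYYYY
After op 2 paint(5,2,Y):
YBYYYYYY
YBYGGGYY
YBYGGGKY
YBYGGGYR
YYYYYYYY
YYYYYYYY
After op 3 paint(0,0,K):
KBYYYYYY
YBYGGGYY
YBYGGGKY
YBYGGGYR
YYYYYYYY
YYYYYYYY
After op 4 paint(1,1,R):
KBYYYYYY
YRYGGGYY
YBYGGGKY
YBYGGGYR
YYYYYYYY
YYYYYYYY

Answer: KBYYYYYY
YRYGGGYY
YBYGGGKY
YBYGGGYR
YYYYYYYY
YYYYYYYY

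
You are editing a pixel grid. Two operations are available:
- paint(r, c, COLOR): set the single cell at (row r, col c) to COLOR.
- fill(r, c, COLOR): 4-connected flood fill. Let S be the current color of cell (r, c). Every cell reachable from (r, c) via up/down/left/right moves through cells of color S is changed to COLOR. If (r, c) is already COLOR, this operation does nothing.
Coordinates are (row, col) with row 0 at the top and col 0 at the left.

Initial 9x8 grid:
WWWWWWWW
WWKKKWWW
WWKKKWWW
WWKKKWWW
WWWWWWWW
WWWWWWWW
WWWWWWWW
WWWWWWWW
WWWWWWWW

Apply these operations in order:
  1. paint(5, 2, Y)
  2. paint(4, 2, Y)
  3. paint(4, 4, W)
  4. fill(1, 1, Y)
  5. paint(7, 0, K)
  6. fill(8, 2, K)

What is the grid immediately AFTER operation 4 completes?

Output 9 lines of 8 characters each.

Answer: YYYYYYYY
YYKKKYYY
YYKKKYYY
YYKKKYYY
YYYYYYYY
YYYYYYYY
YYYYYYYY
YYYYYYYY
YYYYYYYY

Derivation:
After op 1 paint(5,2,Y):
WWWWWWWW
WWKKKWWW
WWKKKWWW
WWKKKWWW
WWWWWWWW
WWYWWWWW
WWWWWWWW
WWWWWWWW
WWWWWWWW
After op 2 paint(4,2,Y):
WWWWWWWW
WWKKKWWW
WWKKKWWW
WWKKKWWW
WWYWWWWW
WWYWWWWW
WWWWWWWW
WWWWWWWW
WWWWWWWW
After op 3 paint(4,4,W):
WWWWWWWW
WWKKKWWW
WWKKKWWW
WWKKKWWW
WWYWWWWW
WWYWWWWW
WWWWWWWW
WWWWWWWW
WWWWWWWW
After op 4 fill(1,1,Y) [61 cells changed]:
YYYYYYYY
YYKKKYYY
YYKKKYYY
YYKKKYYY
YYYYYYYY
YYYYYYYY
YYYYYYYY
YYYYYYYY
YYYYYYYY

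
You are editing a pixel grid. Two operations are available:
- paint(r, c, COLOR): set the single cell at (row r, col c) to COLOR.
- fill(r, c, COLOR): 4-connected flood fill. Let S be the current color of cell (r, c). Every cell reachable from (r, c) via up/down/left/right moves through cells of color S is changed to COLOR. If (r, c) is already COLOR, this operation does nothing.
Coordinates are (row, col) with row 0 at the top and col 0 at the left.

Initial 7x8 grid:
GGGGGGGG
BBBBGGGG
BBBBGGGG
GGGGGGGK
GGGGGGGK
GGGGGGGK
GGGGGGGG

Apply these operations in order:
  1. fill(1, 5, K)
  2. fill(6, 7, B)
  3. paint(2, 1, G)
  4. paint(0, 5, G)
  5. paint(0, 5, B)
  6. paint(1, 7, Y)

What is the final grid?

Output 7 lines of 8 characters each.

After op 1 fill(1,5,K) [45 cells changed]:
KKKKKKKK
BBBBKKKK
BBBBKKKK
KKKKKKKK
KKKKKKKK
KKKKKKKK
KKKKKKKK
After op 2 fill(6,7,B) [48 cells changed]:
BBBBBBBB
BBBBBBBB
BBBBBBBB
BBBBBBBB
BBBBBBBB
BBBBBBBB
BBBBBBBB
After op 3 paint(2,1,G):
BBBBBBBB
BBBBBBBB
BGBBBBBB
BBBBBBBB
BBBBBBBB
BBBBBBBB
BBBBBBBB
After op 4 paint(0,5,G):
BBBBBGBB
BBBBBBBB
BGBBBBBB
BBBBBBBB
BBBBBBBB
BBBBBBBB
BBBBBBBB
After op 5 paint(0,5,B):
BBBBBBBB
BBBBBBBB
BGBBBBBB
BBBBBBBB
BBBBBBBB
BBBBBBBB
BBBBBBBB
After op 6 paint(1,7,Y):
BBBBBBBB
BBBBBBBY
BGBBBBBB
BBBBBBBB
BBBBBBBB
BBBBBBBB
BBBBBBBB

Answer: BBBBBBBB
BBBBBBBY
BGBBBBBB
BBBBBBBB
BBBBBBBB
BBBBBBBB
BBBBBBBB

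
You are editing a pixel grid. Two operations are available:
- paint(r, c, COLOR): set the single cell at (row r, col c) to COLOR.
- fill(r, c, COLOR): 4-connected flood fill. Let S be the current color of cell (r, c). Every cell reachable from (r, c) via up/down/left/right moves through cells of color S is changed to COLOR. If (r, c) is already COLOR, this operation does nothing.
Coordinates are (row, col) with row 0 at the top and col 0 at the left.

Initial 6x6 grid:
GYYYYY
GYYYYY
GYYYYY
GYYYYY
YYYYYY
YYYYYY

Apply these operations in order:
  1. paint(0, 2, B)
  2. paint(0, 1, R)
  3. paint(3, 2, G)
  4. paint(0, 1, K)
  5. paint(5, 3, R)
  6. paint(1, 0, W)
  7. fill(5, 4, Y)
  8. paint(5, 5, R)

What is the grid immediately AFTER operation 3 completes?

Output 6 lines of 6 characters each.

Answer: GRBYYY
GYYYYY
GYYYYY
GYGYYY
YYYYYY
YYYYYY

Derivation:
After op 1 paint(0,2,B):
GYBYYY
GYYYYY
GYYYYY
GYYYYY
YYYYYY
YYYYYY
After op 2 paint(0,1,R):
GRBYYY
GYYYYY
GYYYYY
GYYYYY
YYYYYY
YYYYYY
After op 3 paint(3,2,G):
GRBYYY
GYYYYY
GYYYYY
GYGYYY
YYYYYY
YYYYYY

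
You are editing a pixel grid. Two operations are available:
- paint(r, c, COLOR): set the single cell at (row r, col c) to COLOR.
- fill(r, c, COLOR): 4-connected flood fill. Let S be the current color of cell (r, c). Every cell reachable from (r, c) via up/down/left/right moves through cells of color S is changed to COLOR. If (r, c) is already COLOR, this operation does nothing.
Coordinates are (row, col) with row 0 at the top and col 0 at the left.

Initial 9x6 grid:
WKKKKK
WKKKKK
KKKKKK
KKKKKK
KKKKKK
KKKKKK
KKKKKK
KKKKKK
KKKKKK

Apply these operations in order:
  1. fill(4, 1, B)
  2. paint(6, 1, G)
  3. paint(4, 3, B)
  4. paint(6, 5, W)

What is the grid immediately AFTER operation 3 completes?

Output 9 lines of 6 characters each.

Answer: WBBBBB
WBBBBB
BBBBBB
BBBBBB
BBBBBB
BBBBBB
BGBBBB
BBBBBB
BBBBBB

Derivation:
After op 1 fill(4,1,B) [52 cells changed]:
WBBBBB
WBBBBB
BBBBBB
BBBBBB
BBBBBB
BBBBBB
BBBBBB
BBBBBB
BBBBBB
After op 2 paint(6,1,G):
WBBBBB
WBBBBB
BBBBBB
BBBBBB
BBBBBB
BBBBBB
BGBBBB
BBBBBB
BBBBBB
After op 3 paint(4,3,B):
WBBBBB
WBBBBB
BBBBBB
BBBBBB
BBBBBB
BBBBBB
BGBBBB
BBBBBB
BBBBBB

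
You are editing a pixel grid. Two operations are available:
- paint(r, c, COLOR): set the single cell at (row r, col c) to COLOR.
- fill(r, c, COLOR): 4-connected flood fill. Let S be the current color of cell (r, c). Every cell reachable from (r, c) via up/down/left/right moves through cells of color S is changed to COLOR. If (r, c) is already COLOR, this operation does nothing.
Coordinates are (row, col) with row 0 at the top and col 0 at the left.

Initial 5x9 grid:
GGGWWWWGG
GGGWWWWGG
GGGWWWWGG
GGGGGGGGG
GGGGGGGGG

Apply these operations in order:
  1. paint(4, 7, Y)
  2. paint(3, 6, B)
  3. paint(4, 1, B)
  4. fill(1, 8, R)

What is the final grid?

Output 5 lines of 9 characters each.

After op 1 paint(4,7,Y):
GGGWWWWGG
GGGWWWWGG
GGGWWWWGG
GGGGGGGGG
GGGGGGGYG
After op 2 paint(3,6,B):
GGGWWWWGG
GGGWWWWGG
GGGWWWWGG
GGGGGGBGG
GGGGGGGYG
After op 3 paint(4,1,B):
GGGWWWWGG
GGGWWWWGG
GGGWWWWGG
GGGGGGBGG
GBGGGGGYG
After op 4 fill(1,8,R) [9 cells changed]:
GGGWWWWRR
GGGWWWWRR
GGGWWWWRR
GGGGGGBRR
GBGGGGGYR

Answer: GGGWWWWRR
GGGWWWWRR
GGGWWWWRR
GGGGGGBRR
GBGGGGGYR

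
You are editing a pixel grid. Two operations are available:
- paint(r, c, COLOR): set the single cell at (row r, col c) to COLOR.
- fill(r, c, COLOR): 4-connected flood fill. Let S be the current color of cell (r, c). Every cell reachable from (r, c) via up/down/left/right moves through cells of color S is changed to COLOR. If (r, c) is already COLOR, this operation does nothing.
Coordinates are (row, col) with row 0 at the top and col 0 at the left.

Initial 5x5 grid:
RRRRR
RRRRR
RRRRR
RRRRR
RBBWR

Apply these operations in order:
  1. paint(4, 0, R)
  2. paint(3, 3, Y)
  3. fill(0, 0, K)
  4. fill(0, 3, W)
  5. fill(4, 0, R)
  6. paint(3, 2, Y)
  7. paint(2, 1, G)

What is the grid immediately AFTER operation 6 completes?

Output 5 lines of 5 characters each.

After op 1 paint(4,0,R):
RRRRR
RRRRR
RRRRR
RRRRR
RBBWR
After op 2 paint(3,3,Y):
RRRRR
RRRRR
RRRRR
RRRYR
RBBWR
After op 3 fill(0,0,K) [21 cells changed]:
KKKKK
KKKKK
KKKKK
KKKYK
KBBWK
After op 4 fill(0,3,W) [21 cells changed]:
WWWWW
WWWWW
WWWWW
WWWYW
WBBWW
After op 5 fill(4,0,R) [22 cells changed]:
RRRRR
RRRRR
RRRRR
RRRYR
RBBRR
After op 6 paint(3,2,Y):
RRRRR
RRRRR
RRRRR
RRYYR
RBBRR

Answer: RRRRR
RRRRR
RRRRR
RRYYR
RBBRR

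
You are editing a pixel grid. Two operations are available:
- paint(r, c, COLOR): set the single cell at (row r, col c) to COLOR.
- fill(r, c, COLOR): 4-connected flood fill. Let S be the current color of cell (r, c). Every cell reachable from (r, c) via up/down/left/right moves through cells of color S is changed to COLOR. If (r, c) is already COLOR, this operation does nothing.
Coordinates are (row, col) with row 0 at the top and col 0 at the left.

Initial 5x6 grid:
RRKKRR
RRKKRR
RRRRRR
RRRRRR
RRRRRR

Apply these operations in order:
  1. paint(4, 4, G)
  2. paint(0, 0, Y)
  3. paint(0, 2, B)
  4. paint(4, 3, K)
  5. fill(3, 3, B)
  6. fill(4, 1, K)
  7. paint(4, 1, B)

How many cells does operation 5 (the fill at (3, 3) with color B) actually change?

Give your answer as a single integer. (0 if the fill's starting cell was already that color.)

Answer: 23

Derivation:
After op 1 paint(4,4,G):
RRKKRR
RRKKRR
RRRRRR
RRRRRR
RRRRGR
After op 2 paint(0,0,Y):
YRKKRR
RRKKRR
RRRRRR
RRRRRR
RRRRGR
After op 3 paint(0,2,B):
YRBKRR
RRKKRR
RRRRRR
RRRRRR
RRRRGR
After op 4 paint(4,3,K):
YRBKRR
RRKKRR
RRRRRR
RRRRRR
RRRKGR
After op 5 fill(3,3,B) [23 cells changed]:
YBBKBB
BBKKBB
BBBBBB
BBBBBB
BBBKGB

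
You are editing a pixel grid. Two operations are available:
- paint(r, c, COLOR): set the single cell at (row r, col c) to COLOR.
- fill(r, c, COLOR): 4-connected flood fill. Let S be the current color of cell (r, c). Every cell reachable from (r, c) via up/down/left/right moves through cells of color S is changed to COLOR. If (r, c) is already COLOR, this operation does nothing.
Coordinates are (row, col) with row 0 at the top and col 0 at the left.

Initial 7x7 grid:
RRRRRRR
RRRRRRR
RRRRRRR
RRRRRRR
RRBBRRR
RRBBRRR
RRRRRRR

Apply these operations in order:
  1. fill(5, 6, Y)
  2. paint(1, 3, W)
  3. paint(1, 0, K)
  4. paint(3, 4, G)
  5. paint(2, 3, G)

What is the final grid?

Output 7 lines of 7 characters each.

After op 1 fill(5,6,Y) [45 cells changed]:
YYYYYYY
YYYYYYY
YYYYYYY
YYYYYYY
YYBBYYY
YYBBYYY
YYYYYYY
After op 2 paint(1,3,W):
YYYYYYY
YYYWYYY
YYYYYYY
YYYYYYY
YYBBYYY
YYBBYYY
YYYYYYY
After op 3 paint(1,0,K):
YYYYYYY
KYYWYYY
YYYYYYY
YYYYYYY
YYBBYYY
YYBBYYY
YYYYYYY
After op 4 paint(3,4,G):
YYYYYYY
KYYWYYY
YYYYYYY
YYYYGYY
YYBBYYY
YYBBYYY
YYYYYYY
After op 5 paint(2,3,G):
YYYYYYY
KYYWYYY
YYYGYYY
YYYYGYY
YYBBYYY
YYBBYYY
YYYYYYY

Answer: YYYYYYY
KYYWYYY
YYYGYYY
YYYYGYY
YYBBYYY
YYBBYYY
YYYYYYY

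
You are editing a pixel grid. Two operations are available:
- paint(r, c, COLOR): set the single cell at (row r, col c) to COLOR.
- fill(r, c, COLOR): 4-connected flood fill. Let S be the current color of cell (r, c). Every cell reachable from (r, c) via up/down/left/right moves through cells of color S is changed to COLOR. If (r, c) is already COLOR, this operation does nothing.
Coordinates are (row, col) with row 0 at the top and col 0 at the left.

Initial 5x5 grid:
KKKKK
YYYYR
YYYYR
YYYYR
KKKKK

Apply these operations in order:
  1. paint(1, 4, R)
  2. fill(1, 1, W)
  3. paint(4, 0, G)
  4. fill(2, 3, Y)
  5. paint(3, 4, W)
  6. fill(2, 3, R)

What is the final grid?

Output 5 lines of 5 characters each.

After op 1 paint(1,4,R):
KKKKK
YYYYR
YYYYR
YYYYR
KKKKK
After op 2 fill(1,1,W) [12 cells changed]:
KKKKK
WWWWR
WWWWR
WWWWR
KKKKK
After op 3 paint(4,0,G):
KKKKK
WWWWR
WWWWR
WWWWR
GKKKK
After op 4 fill(2,3,Y) [12 cells changed]:
KKKKK
YYYYR
YYYYR
YYYYR
GKKKK
After op 5 paint(3,4,W):
KKKKK
YYYYR
YYYYR
YYYYW
GKKKK
After op 6 fill(2,3,R) [12 cells changed]:
KKKKK
RRRRR
RRRRR
RRRRW
GKKKK

Answer: KKKKK
RRRRR
RRRRR
RRRRW
GKKKK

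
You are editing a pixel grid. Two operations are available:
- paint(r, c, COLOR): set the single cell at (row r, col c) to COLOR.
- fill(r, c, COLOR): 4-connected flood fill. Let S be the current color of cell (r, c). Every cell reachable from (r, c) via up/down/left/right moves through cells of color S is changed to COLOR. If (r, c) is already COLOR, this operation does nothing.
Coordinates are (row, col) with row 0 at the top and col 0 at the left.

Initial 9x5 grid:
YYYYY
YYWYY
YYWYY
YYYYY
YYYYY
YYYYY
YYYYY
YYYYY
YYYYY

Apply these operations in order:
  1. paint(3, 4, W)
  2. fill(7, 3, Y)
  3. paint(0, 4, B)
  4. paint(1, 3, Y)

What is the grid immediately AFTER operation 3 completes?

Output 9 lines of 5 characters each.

Answer: YYYYB
YYWYY
YYWYY
YYYYW
YYYYY
YYYYY
YYYYY
YYYYY
YYYYY

Derivation:
After op 1 paint(3,4,W):
YYYYY
YYWYY
YYWYY
YYYYW
YYYYY
YYYYY
YYYYY
YYYYY
YYYYY
After op 2 fill(7,3,Y) [0 cells changed]:
YYYYY
YYWYY
YYWYY
YYYYW
YYYYY
YYYYY
YYYYY
YYYYY
YYYYY
After op 3 paint(0,4,B):
YYYYB
YYWYY
YYWYY
YYYYW
YYYYY
YYYYY
YYYYY
YYYYY
YYYYY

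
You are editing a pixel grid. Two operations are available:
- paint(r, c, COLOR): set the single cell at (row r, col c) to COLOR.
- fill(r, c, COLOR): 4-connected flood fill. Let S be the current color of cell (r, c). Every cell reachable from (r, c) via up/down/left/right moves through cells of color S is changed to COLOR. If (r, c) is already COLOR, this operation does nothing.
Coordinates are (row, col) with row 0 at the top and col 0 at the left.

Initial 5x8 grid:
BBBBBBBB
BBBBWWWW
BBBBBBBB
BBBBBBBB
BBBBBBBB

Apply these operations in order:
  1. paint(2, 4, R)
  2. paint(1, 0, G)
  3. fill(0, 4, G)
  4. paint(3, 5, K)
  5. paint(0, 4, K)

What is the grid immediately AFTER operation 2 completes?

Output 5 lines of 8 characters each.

After op 1 paint(2,4,R):
BBBBBBBB
BBBBWWWW
BBBBRBBB
BBBBBBBB
BBBBBBBB
After op 2 paint(1,0,G):
BBBBBBBB
GBBBWWWW
BBBBRBBB
BBBBBBBB
BBBBBBBB

Answer: BBBBBBBB
GBBBWWWW
BBBBRBBB
BBBBBBBB
BBBBBBBB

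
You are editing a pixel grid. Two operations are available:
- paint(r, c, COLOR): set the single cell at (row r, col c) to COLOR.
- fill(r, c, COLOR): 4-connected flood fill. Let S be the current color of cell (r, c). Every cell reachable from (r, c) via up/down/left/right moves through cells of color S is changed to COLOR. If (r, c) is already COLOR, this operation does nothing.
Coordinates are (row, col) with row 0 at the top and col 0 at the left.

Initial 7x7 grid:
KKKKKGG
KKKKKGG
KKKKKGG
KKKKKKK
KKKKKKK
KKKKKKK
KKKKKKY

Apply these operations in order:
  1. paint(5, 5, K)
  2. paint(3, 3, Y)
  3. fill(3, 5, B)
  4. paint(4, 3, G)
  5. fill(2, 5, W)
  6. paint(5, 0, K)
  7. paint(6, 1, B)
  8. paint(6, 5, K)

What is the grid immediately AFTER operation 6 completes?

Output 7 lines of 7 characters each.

Answer: BBBBBWW
BBBBBWW
BBBBBWW
BBBYBBB
BBBGBBB
KBBBBBB
BBBBBBY

Derivation:
After op 1 paint(5,5,K):
KKKKKGG
KKKKKGG
KKKKKGG
KKKKKKK
KKKKKKK
KKKKKKK
KKKKKKY
After op 2 paint(3,3,Y):
KKKKKGG
KKKKKGG
KKKKKGG
KKKYKKK
KKKKKKK
KKKKKKK
KKKKKKY
After op 3 fill(3,5,B) [41 cells changed]:
BBBBBGG
BBBBBGG
BBBBBGG
BBBYBBB
BBBBBBB
BBBBBBB
BBBBBBY
After op 4 paint(4,3,G):
BBBBBGG
BBBBBGG
BBBBBGG
BBBYBBB
BBBGBBB
BBBBBBB
BBBBBBY
After op 5 fill(2,5,W) [6 cells changed]:
BBBBBWW
BBBBBWW
BBBBBWW
BBBYBBB
BBBGBBB
BBBBBBB
BBBBBBY
After op 6 paint(5,0,K):
BBBBBWW
BBBBBWW
BBBBBWW
BBBYBBB
BBBGBBB
KBBBBBB
BBBBBBY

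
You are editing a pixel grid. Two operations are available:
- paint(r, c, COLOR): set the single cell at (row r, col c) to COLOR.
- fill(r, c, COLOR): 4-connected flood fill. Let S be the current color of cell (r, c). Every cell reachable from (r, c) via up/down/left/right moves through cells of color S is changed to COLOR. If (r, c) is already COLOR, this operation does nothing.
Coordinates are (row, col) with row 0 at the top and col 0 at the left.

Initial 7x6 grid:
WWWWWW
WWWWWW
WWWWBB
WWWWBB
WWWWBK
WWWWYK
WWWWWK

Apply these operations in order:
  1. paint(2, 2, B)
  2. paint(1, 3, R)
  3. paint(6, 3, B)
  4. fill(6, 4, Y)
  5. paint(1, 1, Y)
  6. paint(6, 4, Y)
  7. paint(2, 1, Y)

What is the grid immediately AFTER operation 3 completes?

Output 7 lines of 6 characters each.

After op 1 paint(2,2,B):
WWWWWW
WWWWWW
WWBWBB
WWWWBB
WWWWBK
WWWWYK
WWWWWK
After op 2 paint(1,3,R):
WWWWWW
WWWRWW
WWBWBB
WWWWBB
WWWWBK
WWWWYK
WWWWWK
After op 3 paint(6,3,B):
WWWWWW
WWWRWW
WWBWBB
WWWWBB
WWWWBK
WWWWYK
WWWBWK

Answer: WWWWWW
WWWRWW
WWBWBB
WWWWBB
WWWWBK
WWWWYK
WWWBWK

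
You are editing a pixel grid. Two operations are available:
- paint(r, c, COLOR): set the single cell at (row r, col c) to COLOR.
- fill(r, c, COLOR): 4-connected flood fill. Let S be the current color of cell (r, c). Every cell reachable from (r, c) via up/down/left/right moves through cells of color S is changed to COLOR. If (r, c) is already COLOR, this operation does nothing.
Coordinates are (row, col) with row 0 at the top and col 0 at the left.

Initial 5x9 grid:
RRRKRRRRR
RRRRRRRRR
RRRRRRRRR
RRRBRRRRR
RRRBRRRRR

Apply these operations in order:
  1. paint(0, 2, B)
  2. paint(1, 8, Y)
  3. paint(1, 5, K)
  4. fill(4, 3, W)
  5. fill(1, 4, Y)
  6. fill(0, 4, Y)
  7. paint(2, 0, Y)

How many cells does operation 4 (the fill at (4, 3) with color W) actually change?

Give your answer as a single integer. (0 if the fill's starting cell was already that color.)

After op 1 paint(0,2,B):
RRBKRRRRR
RRRRRRRRR
RRRRRRRRR
RRRBRRRRR
RRRBRRRRR
After op 2 paint(1,8,Y):
RRBKRRRRR
RRRRRRRRY
RRRRRRRRR
RRRBRRRRR
RRRBRRRRR
After op 3 paint(1,5,K):
RRBKRRRRR
RRRRRKRRY
RRRRRRRRR
RRRBRRRRR
RRRBRRRRR
After op 4 fill(4,3,W) [2 cells changed]:
RRBKRRRRR
RRRRRKRRY
RRRRRRRRR
RRRWRRRRR
RRRWRRRRR

Answer: 2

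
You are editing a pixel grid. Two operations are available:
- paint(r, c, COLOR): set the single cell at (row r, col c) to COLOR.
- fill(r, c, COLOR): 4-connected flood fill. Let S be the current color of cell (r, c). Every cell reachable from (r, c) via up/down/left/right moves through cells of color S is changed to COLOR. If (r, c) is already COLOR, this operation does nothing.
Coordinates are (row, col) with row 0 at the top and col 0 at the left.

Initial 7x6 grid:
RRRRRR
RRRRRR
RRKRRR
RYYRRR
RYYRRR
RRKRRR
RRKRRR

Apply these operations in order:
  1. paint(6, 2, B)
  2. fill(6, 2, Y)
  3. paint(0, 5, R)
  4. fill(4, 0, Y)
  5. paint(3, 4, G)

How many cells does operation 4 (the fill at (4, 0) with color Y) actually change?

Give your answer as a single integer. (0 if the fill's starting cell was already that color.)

Answer: 35

Derivation:
After op 1 paint(6,2,B):
RRRRRR
RRRRRR
RRKRRR
RYYRRR
RYYRRR
RRKRRR
RRBRRR
After op 2 fill(6,2,Y) [1 cells changed]:
RRRRRR
RRRRRR
RRKRRR
RYYRRR
RYYRRR
RRKRRR
RRYRRR
After op 3 paint(0,5,R):
RRRRRR
RRRRRR
RRKRRR
RYYRRR
RYYRRR
RRKRRR
RRYRRR
After op 4 fill(4,0,Y) [35 cells changed]:
YYYYYY
YYYYYY
YYKYYY
YYYYYY
YYYYYY
YYKYYY
YYYYYY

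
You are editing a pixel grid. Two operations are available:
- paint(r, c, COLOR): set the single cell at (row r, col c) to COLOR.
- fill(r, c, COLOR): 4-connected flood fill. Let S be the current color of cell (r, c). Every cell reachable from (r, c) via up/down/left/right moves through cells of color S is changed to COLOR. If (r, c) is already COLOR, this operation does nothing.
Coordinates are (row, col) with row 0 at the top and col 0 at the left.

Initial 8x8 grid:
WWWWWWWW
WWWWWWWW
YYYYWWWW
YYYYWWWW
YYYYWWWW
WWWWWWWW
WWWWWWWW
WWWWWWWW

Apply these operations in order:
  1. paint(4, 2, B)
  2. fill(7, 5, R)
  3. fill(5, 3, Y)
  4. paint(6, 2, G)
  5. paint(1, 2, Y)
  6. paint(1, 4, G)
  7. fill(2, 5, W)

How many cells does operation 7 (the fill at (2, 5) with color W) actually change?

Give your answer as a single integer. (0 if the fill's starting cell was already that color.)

After op 1 paint(4,2,B):
WWWWWWWW
WWWWWWWW
YYYYWWWW
YYYYWWWW
YYBYWWWW
WWWWWWWW
WWWWWWWW
WWWWWWWW
After op 2 fill(7,5,R) [52 cells changed]:
RRRRRRRR
RRRRRRRR
YYYYRRRR
YYYYRRRR
YYBYRRRR
RRRRRRRR
RRRRRRRR
RRRRRRRR
After op 3 fill(5,3,Y) [52 cells changed]:
YYYYYYYY
YYYYYYYY
YYYYYYYY
YYYYYYYY
YYBYYYYY
YYYYYYYY
YYYYYYYY
YYYYYYYY
After op 4 paint(6,2,G):
YYYYYYYY
YYYYYYYY
YYYYYYYY
YYYYYYYY
YYBYYYYY
YYYYYYYY
YYGYYYYY
YYYYYYYY
After op 5 paint(1,2,Y):
YYYYYYYY
YYYYYYYY
YYYYYYYY
YYYYYYYY
YYBYYYYY
YYYYYYYY
YYGYYYYY
YYYYYYYY
After op 6 paint(1,4,G):
YYYYYYYY
YYYYGYYY
YYYYYYYY
YYYYYYYY
YYBYYYYY
YYYYYYYY
YYGYYYYY
YYYYYYYY
After op 7 fill(2,5,W) [61 cells changed]:
WWWWWWWW
WWWWGWWW
WWWWWWWW
WWWWWWWW
WWBWWWWW
WWWWWWWW
WWGWWWWW
WWWWWWWW

Answer: 61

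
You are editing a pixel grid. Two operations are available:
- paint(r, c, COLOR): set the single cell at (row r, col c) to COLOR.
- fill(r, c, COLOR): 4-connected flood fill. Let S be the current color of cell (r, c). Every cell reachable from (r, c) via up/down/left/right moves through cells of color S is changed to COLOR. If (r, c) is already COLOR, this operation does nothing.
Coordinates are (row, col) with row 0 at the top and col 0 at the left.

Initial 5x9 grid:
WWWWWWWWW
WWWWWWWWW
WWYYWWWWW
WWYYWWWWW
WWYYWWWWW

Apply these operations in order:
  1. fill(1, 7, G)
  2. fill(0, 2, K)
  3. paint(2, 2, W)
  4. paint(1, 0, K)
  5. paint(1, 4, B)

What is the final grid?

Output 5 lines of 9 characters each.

Answer: KKKKKKKKK
KKKKBKKKK
KKWYKKKKK
KKYYKKKKK
KKYYKKKKK

Derivation:
After op 1 fill(1,7,G) [39 cells changed]:
GGGGGGGGG
GGGGGGGGG
GGYYGGGGG
GGYYGGGGG
GGYYGGGGG
After op 2 fill(0,2,K) [39 cells changed]:
KKKKKKKKK
KKKKKKKKK
KKYYKKKKK
KKYYKKKKK
KKYYKKKKK
After op 3 paint(2,2,W):
KKKKKKKKK
KKKKKKKKK
KKWYKKKKK
KKYYKKKKK
KKYYKKKKK
After op 4 paint(1,0,K):
KKKKKKKKK
KKKKKKKKK
KKWYKKKKK
KKYYKKKKK
KKYYKKKKK
After op 5 paint(1,4,B):
KKKKKKKKK
KKKKBKKKK
KKWYKKKKK
KKYYKKKKK
KKYYKKKKK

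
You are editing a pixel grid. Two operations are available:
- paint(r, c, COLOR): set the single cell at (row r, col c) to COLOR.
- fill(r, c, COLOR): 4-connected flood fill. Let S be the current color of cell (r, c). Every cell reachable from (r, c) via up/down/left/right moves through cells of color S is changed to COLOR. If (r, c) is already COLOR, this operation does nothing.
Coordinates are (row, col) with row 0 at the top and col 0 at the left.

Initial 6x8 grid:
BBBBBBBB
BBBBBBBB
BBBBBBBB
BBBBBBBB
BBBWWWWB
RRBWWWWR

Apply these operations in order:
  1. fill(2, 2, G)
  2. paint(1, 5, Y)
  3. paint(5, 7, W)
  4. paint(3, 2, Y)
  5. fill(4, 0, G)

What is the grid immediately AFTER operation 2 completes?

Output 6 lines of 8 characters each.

After op 1 fill(2,2,G) [37 cells changed]:
GGGGGGGG
GGGGGGGG
GGGGGGGG
GGGGGGGG
GGGWWWWG
RRGWWWWR
After op 2 paint(1,5,Y):
GGGGGGGG
GGGGGYGG
GGGGGGGG
GGGGGGGG
GGGWWWWG
RRGWWWWR

Answer: GGGGGGGG
GGGGGYGG
GGGGGGGG
GGGGGGGG
GGGWWWWG
RRGWWWWR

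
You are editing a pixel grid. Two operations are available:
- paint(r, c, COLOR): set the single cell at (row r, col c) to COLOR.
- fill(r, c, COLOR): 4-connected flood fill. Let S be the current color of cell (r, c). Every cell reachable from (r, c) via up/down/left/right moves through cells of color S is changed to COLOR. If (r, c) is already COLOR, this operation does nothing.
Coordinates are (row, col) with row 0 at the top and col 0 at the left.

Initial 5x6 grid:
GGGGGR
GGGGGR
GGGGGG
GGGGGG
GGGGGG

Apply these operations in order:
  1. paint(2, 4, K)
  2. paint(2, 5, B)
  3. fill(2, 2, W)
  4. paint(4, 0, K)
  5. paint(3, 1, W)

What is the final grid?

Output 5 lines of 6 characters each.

Answer: WWWWWR
WWWWWR
WWWWKB
WWWWWW
KWWWWW

Derivation:
After op 1 paint(2,4,K):
GGGGGR
GGGGGR
GGGGKG
GGGGGG
GGGGGG
After op 2 paint(2,5,B):
GGGGGR
GGGGGR
GGGGKB
GGGGGG
GGGGGG
After op 3 fill(2,2,W) [26 cells changed]:
WWWWWR
WWWWWR
WWWWKB
WWWWWW
WWWWWW
After op 4 paint(4,0,K):
WWWWWR
WWWWWR
WWWWKB
WWWWWW
KWWWWW
After op 5 paint(3,1,W):
WWWWWR
WWWWWR
WWWWKB
WWWWWW
KWWWWW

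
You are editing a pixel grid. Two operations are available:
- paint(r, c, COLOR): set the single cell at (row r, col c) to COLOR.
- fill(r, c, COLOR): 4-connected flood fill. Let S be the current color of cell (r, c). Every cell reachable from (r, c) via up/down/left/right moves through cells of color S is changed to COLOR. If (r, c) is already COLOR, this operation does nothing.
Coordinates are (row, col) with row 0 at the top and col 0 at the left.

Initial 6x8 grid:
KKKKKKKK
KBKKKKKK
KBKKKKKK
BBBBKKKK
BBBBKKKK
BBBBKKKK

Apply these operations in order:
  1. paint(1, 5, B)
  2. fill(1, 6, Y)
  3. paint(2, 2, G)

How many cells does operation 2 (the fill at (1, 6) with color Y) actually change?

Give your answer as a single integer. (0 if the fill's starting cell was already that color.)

Answer: 33

Derivation:
After op 1 paint(1,5,B):
KKKKKKKK
KBKKKBKK
KBKKKKKK
BBBBKKKK
BBBBKKKK
BBBBKKKK
After op 2 fill(1,6,Y) [33 cells changed]:
YYYYYYYY
YBYYYBYY
YBYYYYYY
BBBBYYYY
BBBBYYYY
BBBBYYYY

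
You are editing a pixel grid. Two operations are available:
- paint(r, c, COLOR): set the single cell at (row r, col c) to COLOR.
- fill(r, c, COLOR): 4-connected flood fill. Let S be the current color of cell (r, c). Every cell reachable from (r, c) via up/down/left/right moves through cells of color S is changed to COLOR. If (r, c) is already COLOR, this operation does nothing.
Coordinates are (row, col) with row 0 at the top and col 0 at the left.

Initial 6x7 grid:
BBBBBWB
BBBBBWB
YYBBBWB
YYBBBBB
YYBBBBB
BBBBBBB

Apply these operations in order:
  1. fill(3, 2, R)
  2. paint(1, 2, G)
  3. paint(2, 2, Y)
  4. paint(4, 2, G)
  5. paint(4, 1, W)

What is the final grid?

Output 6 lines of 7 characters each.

Answer: RRRRRWR
RRGRRWR
YYYRRWR
YYRRRRR
YWGRRRR
RRRRRRR

Derivation:
After op 1 fill(3,2,R) [33 cells changed]:
RRRRRWR
RRRRRWR
YYRRRWR
YYRRRRR
YYRRRRR
RRRRRRR
After op 2 paint(1,2,G):
RRRRRWR
RRGRRWR
YYRRRWR
YYRRRRR
YYRRRRR
RRRRRRR
After op 3 paint(2,2,Y):
RRRRRWR
RRGRRWR
YYYRRWR
YYRRRRR
YYRRRRR
RRRRRRR
After op 4 paint(4,2,G):
RRRRRWR
RRGRRWR
YYYRRWR
YYRRRRR
YYGRRRR
RRRRRRR
After op 5 paint(4,1,W):
RRRRRWR
RRGRRWR
YYYRRWR
YYRRRRR
YWGRRRR
RRRRRRR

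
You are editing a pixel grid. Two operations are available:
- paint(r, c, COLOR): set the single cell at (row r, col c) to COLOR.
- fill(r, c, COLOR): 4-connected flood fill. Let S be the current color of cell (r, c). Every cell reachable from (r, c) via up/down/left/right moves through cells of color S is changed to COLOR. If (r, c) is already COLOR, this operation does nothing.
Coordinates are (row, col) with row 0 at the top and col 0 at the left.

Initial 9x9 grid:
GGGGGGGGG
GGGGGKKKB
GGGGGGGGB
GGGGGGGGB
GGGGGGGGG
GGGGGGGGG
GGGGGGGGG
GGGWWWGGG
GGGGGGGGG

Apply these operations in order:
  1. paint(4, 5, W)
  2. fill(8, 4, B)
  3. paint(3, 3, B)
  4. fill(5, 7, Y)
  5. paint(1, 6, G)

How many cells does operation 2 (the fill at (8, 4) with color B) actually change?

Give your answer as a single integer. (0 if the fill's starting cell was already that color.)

Answer: 71

Derivation:
After op 1 paint(4,5,W):
GGGGGGGGG
GGGGGKKKB
GGGGGGGGB
GGGGGGGGB
GGGGGWGGG
GGGGGGGGG
GGGGGGGGG
GGGWWWGGG
GGGGGGGGG
After op 2 fill(8,4,B) [71 cells changed]:
BBBBBBBBB
BBBBBKKKB
BBBBBBBBB
BBBBBBBBB
BBBBBWBBB
BBBBBBBBB
BBBBBBBBB
BBBWWWBBB
BBBBBBBBB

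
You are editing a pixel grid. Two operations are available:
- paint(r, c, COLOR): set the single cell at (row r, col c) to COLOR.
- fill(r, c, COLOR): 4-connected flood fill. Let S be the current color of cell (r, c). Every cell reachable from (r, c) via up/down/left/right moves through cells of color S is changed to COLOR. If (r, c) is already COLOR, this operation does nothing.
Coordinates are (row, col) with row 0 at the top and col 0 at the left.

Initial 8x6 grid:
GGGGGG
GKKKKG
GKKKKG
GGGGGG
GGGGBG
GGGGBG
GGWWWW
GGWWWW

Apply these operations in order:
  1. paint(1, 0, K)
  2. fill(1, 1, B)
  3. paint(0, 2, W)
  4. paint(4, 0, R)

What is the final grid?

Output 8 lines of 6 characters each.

After op 1 paint(1,0,K):
GGGGGG
KKKKKG
GKKKKG
GGGGGG
GGGGBG
GGGGBG
GGWWWW
GGWWWW
After op 2 fill(1,1,B) [9 cells changed]:
GGGGGG
BBBBBG
GBBBBG
GGGGGG
GGGGBG
GGGGBG
GGWWWW
GGWWWW
After op 3 paint(0,2,W):
GGWGGG
BBBBBG
GBBBBG
GGGGGG
GGGGBG
GGGGBG
GGWWWW
GGWWWW
After op 4 paint(4,0,R):
GGWGGG
BBBBBG
GBBBBG
GGGGGG
RGGGBG
GGGGBG
GGWWWW
GGWWWW

Answer: GGWGGG
BBBBBG
GBBBBG
GGGGGG
RGGGBG
GGGGBG
GGWWWW
GGWWWW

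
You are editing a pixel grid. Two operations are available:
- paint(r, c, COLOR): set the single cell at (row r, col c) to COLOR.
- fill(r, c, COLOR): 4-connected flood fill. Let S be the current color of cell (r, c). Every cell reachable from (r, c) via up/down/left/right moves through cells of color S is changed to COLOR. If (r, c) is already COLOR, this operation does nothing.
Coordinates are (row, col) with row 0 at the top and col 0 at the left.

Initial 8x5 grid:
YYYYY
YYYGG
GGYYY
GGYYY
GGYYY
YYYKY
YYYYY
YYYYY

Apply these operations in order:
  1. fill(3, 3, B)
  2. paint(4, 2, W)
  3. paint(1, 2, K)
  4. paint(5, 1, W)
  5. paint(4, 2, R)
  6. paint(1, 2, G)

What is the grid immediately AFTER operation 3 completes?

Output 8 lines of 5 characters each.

After op 1 fill(3,3,B) [31 cells changed]:
BBBBB
BBBGG
GGBBB
GGBBB
GGBBB
BBBKB
BBBBB
BBBBB
After op 2 paint(4,2,W):
BBBBB
BBBGG
GGBBB
GGBBB
GGWBB
BBBKB
BBBBB
BBBBB
After op 3 paint(1,2,K):
BBBBB
BBKGG
GGBBB
GGBBB
GGWBB
BBBKB
BBBBB
BBBBB

Answer: BBBBB
BBKGG
GGBBB
GGBBB
GGWBB
BBBKB
BBBBB
BBBBB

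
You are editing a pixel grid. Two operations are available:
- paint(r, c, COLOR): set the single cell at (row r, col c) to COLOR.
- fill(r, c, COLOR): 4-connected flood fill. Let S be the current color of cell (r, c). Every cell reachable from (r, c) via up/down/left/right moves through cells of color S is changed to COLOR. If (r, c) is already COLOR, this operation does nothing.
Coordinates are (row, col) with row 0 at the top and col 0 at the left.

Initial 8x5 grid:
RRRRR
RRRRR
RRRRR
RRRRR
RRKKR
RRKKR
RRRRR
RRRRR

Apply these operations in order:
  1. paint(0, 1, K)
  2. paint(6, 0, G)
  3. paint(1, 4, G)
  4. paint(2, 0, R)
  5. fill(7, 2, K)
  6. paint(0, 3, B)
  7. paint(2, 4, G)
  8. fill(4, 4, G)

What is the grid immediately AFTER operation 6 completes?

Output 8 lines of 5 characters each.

After op 1 paint(0,1,K):
RKRRR
RRRRR
RRRRR
RRRRR
RRKKR
RRKKR
RRRRR
RRRRR
After op 2 paint(6,0,G):
RKRRR
RRRRR
RRRRR
RRRRR
RRKKR
RRKKR
GRRRR
RRRRR
After op 3 paint(1,4,G):
RKRRR
RRRRG
RRRRR
RRRRR
RRKKR
RRKKR
GRRRR
RRRRR
After op 4 paint(2,0,R):
RKRRR
RRRRG
RRRRR
RRRRR
RRKKR
RRKKR
GRRRR
RRRRR
After op 5 fill(7,2,K) [33 cells changed]:
KKKKK
KKKKG
KKKKK
KKKKK
KKKKK
KKKKK
GKKKK
KKKKK
After op 6 paint(0,3,B):
KKKBK
KKKKG
KKKKK
KKKKK
KKKKK
KKKKK
GKKKK
KKKKK

Answer: KKKBK
KKKKG
KKKKK
KKKKK
KKKKK
KKKKK
GKKKK
KKKKK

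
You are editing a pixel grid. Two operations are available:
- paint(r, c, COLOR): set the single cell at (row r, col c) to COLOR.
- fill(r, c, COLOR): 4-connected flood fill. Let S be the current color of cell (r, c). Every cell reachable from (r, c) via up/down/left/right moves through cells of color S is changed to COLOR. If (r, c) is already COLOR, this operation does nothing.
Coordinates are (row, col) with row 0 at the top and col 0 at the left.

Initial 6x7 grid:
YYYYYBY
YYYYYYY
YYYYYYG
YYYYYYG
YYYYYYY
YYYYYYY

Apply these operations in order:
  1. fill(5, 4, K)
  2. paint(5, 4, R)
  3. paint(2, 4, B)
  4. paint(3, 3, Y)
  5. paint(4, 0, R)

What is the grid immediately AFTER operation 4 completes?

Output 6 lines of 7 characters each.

Answer: KKKKKBK
KKKKKKK
KKKKBKG
KKKYKKG
KKKKKKK
KKKKRKK

Derivation:
After op 1 fill(5,4,K) [39 cells changed]:
KKKKKBK
KKKKKKK
KKKKKKG
KKKKKKG
KKKKKKK
KKKKKKK
After op 2 paint(5,4,R):
KKKKKBK
KKKKKKK
KKKKKKG
KKKKKKG
KKKKKKK
KKKKRKK
After op 3 paint(2,4,B):
KKKKKBK
KKKKKKK
KKKKBKG
KKKKKKG
KKKKKKK
KKKKRKK
After op 4 paint(3,3,Y):
KKKKKBK
KKKKKKK
KKKKBKG
KKKYKKG
KKKKKKK
KKKKRKK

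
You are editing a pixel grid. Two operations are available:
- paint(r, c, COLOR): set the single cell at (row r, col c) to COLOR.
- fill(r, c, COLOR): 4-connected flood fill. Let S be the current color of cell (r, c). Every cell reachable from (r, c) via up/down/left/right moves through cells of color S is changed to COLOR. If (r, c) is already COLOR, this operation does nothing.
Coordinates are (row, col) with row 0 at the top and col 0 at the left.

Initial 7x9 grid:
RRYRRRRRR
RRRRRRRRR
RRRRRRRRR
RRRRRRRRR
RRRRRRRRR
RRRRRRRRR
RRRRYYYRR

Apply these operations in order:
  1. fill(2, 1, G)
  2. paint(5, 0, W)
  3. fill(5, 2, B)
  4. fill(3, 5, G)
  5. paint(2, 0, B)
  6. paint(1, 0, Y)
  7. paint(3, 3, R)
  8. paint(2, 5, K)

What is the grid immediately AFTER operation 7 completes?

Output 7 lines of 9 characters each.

After op 1 fill(2,1,G) [59 cells changed]:
GGYGGGGGG
GGGGGGGGG
GGGGGGGGG
GGGGGGGGG
GGGGGGGGG
GGGGGGGGG
GGGGYYYGG
After op 2 paint(5,0,W):
GGYGGGGGG
GGGGGGGGG
GGGGGGGGG
GGGGGGGGG
GGGGGGGGG
WGGGGGGGG
GGGGYYYGG
After op 3 fill(5,2,B) [58 cells changed]:
BBYBBBBBB
BBBBBBBBB
BBBBBBBBB
BBBBBBBBB
BBBBBBBBB
WBBBBBBBB
BBBBYYYBB
After op 4 fill(3,5,G) [58 cells changed]:
GGYGGGGGG
GGGGGGGGG
GGGGGGGGG
GGGGGGGGG
GGGGGGGGG
WGGGGGGGG
GGGGYYYGG
After op 5 paint(2,0,B):
GGYGGGGGG
GGGGGGGGG
BGGGGGGGG
GGGGGGGGG
GGGGGGGGG
WGGGGGGGG
GGGGYYYGG
After op 6 paint(1,0,Y):
GGYGGGGGG
YGGGGGGGG
BGGGGGGGG
GGGGGGGGG
GGGGGGGGG
WGGGGGGGG
GGGGYYYGG
After op 7 paint(3,3,R):
GGYGGGGGG
YGGGGGGGG
BGGGGGGGG
GGGRGGGGG
GGGGGGGGG
WGGGGGGGG
GGGGYYYGG

Answer: GGYGGGGGG
YGGGGGGGG
BGGGGGGGG
GGGRGGGGG
GGGGGGGGG
WGGGGGGGG
GGGGYYYGG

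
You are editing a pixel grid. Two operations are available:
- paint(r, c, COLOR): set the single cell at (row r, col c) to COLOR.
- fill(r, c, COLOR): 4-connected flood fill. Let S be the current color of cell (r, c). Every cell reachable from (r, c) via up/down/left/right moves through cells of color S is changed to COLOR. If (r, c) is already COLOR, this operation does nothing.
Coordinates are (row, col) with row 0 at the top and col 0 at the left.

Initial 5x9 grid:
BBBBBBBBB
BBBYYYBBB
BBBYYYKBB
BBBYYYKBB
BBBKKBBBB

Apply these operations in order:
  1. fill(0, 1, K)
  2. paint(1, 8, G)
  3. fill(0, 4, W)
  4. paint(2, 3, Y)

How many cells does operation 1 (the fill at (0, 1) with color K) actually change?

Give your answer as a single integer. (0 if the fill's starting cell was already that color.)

Answer: 32

Derivation:
After op 1 fill(0,1,K) [32 cells changed]:
KKKKKKKKK
KKKYYYKKK
KKKYYYKKK
KKKYYYKKK
KKKKKKKKK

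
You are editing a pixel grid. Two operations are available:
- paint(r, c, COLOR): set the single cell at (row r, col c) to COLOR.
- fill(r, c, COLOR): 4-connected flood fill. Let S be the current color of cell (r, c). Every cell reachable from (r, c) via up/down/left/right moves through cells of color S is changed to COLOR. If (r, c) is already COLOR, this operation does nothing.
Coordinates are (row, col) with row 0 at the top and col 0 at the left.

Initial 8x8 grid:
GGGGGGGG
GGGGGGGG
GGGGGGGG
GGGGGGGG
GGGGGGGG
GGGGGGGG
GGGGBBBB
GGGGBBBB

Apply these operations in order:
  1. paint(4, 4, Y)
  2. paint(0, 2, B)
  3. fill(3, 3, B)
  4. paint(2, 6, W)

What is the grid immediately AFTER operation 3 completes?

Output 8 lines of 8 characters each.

After op 1 paint(4,4,Y):
GGGGGGGG
GGGGGGGG
GGGGGGGG
GGGGGGGG
GGGGYGGG
GGGGGGGG
GGGGBBBB
GGGGBBBB
After op 2 paint(0,2,B):
GGBGGGGG
GGGGGGGG
GGGGGGGG
GGGGGGGG
GGGGYGGG
GGGGGGGG
GGGGBBBB
GGGGBBBB
After op 3 fill(3,3,B) [54 cells changed]:
BBBBBBBB
BBBBBBBB
BBBBBBBB
BBBBBBBB
BBBBYBBB
BBBBBBBB
BBBBBBBB
BBBBBBBB

Answer: BBBBBBBB
BBBBBBBB
BBBBBBBB
BBBBBBBB
BBBBYBBB
BBBBBBBB
BBBBBBBB
BBBBBBBB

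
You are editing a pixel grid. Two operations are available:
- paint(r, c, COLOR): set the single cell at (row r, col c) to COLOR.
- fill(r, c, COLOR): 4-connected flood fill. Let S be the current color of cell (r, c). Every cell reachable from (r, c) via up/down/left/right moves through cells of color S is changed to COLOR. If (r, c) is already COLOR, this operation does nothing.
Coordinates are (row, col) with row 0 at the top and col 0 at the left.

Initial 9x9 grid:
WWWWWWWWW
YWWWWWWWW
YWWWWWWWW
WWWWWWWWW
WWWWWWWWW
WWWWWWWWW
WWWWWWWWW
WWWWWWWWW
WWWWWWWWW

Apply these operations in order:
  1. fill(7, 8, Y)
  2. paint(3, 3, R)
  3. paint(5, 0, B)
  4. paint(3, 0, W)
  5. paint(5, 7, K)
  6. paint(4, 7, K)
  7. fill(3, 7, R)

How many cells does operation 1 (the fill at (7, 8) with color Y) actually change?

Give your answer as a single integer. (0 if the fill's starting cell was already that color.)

After op 1 fill(7,8,Y) [79 cells changed]:
YYYYYYYYY
YYYYYYYYY
YYYYYYYYY
YYYYYYYYY
YYYYYYYYY
YYYYYYYYY
YYYYYYYYY
YYYYYYYYY
YYYYYYYYY

Answer: 79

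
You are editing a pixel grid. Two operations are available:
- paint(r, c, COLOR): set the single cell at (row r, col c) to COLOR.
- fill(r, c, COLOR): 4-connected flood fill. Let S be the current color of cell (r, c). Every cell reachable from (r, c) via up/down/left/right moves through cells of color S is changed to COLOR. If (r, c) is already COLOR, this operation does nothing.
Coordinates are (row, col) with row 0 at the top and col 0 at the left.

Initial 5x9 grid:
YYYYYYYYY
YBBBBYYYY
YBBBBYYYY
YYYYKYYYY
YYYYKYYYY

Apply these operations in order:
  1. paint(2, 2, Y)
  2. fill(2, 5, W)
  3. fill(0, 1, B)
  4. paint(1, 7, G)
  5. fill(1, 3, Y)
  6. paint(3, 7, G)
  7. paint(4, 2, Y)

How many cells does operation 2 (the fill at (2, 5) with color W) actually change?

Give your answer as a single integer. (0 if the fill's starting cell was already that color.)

After op 1 paint(2,2,Y):
YYYYYYYYY
YBBBBYYYY
YBYBBYYYY
YYYYKYYYY
YYYYKYYYY
After op 2 fill(2,5,W) [36 cells changed]:
WWWWWWWWW
WBBBBWWWW
WBWBBWWWW
WWWWKWWWW
WWWWKWWWW

Answer: 36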